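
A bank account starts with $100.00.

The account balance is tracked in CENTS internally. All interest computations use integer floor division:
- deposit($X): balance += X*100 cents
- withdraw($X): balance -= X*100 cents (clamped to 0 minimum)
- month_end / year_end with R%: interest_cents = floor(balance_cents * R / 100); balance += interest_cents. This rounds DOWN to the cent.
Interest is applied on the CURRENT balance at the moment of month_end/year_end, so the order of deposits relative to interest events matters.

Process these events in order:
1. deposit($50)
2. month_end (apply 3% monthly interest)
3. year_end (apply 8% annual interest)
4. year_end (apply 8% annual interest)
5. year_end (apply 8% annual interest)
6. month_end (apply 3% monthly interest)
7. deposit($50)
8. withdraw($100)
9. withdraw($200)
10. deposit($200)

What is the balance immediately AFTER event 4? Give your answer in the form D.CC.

Answer: 180.20

Derivation:
After 1 (deposit($50)): balance=$150.00 total_interest=$0.00
After 2 (month_end (apply 3% monthly interest)): balance=$154.50 total_interest=$4.50
After 3 (year_end (apply 8% annual interest)): balance=$166.86 total_interest=$16.86
After 4 (year_end (apply 8% annual interest)): balance=$180.20 total_interest=$30.20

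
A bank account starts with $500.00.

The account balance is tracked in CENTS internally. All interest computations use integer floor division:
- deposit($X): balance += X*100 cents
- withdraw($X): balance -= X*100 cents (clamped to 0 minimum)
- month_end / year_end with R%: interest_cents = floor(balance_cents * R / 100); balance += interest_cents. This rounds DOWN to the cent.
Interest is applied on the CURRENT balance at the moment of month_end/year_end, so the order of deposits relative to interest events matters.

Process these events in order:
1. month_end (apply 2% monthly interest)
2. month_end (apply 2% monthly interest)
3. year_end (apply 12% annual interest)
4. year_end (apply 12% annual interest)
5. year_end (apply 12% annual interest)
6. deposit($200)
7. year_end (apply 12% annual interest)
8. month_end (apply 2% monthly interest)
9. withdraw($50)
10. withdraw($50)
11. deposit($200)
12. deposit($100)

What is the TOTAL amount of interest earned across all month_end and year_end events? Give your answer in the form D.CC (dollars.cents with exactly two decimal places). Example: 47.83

After 1 (month_end (apply 2% monthly interest)): balance=$510.00 total_interest=$10.00
After 2 (month_end (apply 2% monthly interest)): balance=$520.20 total_interest=$20.20
After 3 (year_end (apply 12% annual interest)): balance=$582.62 total_interest=$82.62
After 4 (year_end (apply 12% annual interest)): balance=$652.53 total_interest=$152.53
After 5 (year_end (apply 12% annual interest)): balance=$730.83 total_interest=$230.83
After 6 (deposit($200)): balance=$930.83 total_interest=$230.83
After 7 (year_end (apply 12% annual interest)): balance=$1042.52 total_interest=$342.52
After 8 (month_end (apply 2% monthly interest)): balance=$1063.37 total_interest=$363.37
After 9 (withdraw($50)): balance=$1013.37 total_interest=$363.37
After 10 (withdraw($50)): balance=$963.37 total_interest=$363.37
After 11 (deposit($200)): balance=$1163.37 total_interest=$363.37
After 12 (deposit($100)): balance=$1263.37 total_interest=$363.37

Answer: 363.37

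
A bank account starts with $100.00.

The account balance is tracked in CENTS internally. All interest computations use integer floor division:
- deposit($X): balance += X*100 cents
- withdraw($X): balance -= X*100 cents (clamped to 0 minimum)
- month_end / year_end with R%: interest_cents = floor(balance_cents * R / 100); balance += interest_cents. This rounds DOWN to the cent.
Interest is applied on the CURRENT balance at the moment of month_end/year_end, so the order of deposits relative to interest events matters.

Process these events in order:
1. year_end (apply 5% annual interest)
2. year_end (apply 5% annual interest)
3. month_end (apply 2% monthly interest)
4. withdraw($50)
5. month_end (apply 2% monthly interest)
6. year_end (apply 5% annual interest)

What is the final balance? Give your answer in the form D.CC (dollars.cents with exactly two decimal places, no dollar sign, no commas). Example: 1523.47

Answer: 66.87

Derivation:
After 1 (year_end (apply 5% annual interest)): balance=$105.00 total_interest=$5.00
After 2 (year_end (apply 5% annual interest)): balance=$110.25 total_interest=$10.25
After 3 (month_end (apply 2% monthly interest)): balance=$112.45 total_interest=$12.45
After 4 (withdraw($50)): balance=$62.45 total_interest=$12.45
After 5 (month_end (apply 2% monthly interest)): balance=$63.69 total_interest=$13.69
After 6 (year_end (apply 5% annual interest)): balance=$66.87 total_interest=$16.87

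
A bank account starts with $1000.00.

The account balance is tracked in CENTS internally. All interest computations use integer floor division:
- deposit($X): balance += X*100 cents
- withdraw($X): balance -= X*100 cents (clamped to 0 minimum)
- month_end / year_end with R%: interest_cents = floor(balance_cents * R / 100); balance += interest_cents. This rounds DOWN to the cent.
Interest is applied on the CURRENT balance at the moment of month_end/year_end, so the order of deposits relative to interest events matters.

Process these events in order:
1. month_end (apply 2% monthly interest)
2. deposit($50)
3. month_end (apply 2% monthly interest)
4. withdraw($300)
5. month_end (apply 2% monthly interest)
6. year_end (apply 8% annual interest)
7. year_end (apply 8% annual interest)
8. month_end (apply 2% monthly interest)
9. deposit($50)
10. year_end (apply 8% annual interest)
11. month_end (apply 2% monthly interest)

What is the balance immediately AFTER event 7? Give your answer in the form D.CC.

After 1 (month_end (apply 2% monthly interest)): balance=$1020.00 total_interest=$20.00
After 2 (deposit($50)): balance=$1070.00 total_interest=$20.00
After 3 (month_end (apply 2% monthly interest)): balance=$1091.40 total_interest=$41.40
After 4 (withdraw($300)): balance=$791.40 total_interest=$41.40
After 5 (month_end (apply 2% monthly interest)): balance=$807.22 total_interest=$57.22
After 6 (year_end (apply 8% annual interest)): balance=$871.79 total_interest=$121.79
After 7 (year_end (apply 8% annual interest)): balance=$941.53 total_interest=$191.53

Answer: 941.53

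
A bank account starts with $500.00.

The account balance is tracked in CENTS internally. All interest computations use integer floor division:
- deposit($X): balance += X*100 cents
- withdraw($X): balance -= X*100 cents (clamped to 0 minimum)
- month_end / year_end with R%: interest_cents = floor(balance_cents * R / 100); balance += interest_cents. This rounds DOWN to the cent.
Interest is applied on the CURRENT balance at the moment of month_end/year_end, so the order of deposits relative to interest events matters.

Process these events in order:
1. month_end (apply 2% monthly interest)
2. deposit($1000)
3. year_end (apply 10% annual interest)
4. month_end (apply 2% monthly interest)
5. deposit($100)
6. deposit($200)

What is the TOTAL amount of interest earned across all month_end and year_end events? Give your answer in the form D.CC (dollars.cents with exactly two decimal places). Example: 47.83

After 1 (month_end (apply 2% monthly interest)): balance=$510.00 total_interest=$10.00
After 2 (deposit($1000)): balance=$1510.00 total_interest=$10.00
After 3 (year_end (apply 10% annual interest)): balance=$1661.00 total_interest=$161.00
After 4 (month_end (apply 2% monthly interest)): balance=$1694.22 total_interest=$194.22
After 5 (deposit($100)): balance=$1794.22 total_interest=$194.22
After 6 (deposit($200)): balance=$1994.22 total_interest=$194.22

Answer: 194.22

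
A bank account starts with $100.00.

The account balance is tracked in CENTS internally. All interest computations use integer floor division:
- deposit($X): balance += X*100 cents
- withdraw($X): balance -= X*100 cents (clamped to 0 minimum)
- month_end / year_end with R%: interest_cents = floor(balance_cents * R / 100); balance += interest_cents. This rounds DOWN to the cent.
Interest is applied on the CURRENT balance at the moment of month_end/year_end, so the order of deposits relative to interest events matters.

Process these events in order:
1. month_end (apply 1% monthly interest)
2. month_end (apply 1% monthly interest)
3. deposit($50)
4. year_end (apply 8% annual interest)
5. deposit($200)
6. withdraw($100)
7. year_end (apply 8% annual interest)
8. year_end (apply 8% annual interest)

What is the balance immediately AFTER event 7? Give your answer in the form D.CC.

After 1 (month_end (apply 1% monthly interest)): balance=$101.00 total_interest=$1.00
After 2 (month_end (apply 1% monthly interest)): balance=$102.01 total_interest=$2.01
After 3 (deposit($50)): balance=$152.01 total_interest=$2.01
After 4 (year_end (apply 8% annual interest)): balance=$164.17 total_interest=$14.17
After 5 (deposit($200)): balance=$364.17 total_interest=$14.17
After 6 (withdraw($100)): balance=$264.17 total_interest=$14.17
After 7 (year_end (apply 8% annual interest)): balance=$285.30 total_interest=$35.30

Answer: 285.30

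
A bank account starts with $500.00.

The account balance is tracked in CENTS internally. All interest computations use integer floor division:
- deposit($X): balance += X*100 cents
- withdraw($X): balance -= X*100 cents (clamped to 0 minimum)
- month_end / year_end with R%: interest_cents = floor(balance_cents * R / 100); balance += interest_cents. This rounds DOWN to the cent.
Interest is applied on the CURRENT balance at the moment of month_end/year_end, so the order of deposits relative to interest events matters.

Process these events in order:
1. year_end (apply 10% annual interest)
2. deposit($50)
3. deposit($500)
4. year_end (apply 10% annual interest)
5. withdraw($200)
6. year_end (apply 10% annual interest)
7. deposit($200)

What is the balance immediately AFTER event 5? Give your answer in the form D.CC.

After 1 (year_end (apply 10% annual interest)): balance=$550.00 total_interest=$50.00
After 2 (deposit($50)): balance=$600.00 total_interest=$50.00
After 3 (deposit($500)): balance=$1100.00 total_interest=$50.00
After 4 (year_end (apply 10% annual interest)): balance=$1210.00 total_interest=$160.00
After 5 (withdraw($200)): balance=$1010.00 total_interest=$160.00

Answer: 1010.00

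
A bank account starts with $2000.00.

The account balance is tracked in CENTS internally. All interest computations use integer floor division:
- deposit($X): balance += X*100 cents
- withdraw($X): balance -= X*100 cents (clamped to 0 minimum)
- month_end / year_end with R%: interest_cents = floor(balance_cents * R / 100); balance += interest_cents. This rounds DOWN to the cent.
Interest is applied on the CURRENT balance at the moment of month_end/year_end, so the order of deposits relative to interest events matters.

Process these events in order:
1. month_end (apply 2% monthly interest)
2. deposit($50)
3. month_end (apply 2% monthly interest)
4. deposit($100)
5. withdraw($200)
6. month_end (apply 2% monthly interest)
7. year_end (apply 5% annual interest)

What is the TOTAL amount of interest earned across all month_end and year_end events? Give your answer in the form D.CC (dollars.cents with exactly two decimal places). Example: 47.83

Answer: 226.05

Derivation:
After 1 (month_end (apply 2% monthly interest)): balance=$2040.00 total_interest=$40.00
After 2 (deposit($50)): balance=$2090.00 total_interest=$40.00
After 3 (month_end (apply 2% monthly interest)): balance=$2131.80 total_interest=$81.80
After 4 (deposit($100)): balance=$2231.80 total_interest=$81.80
After 5 (withdraw($200)): balance=$2031.80 total_interest=$81.80
After 6 (month_end (apply 2% monthly interest)): balance=$2072.43 total_interest=$122.43
After 7 (year_end (apply 5% annual interest)): balance=$2176.05 total_interest=$226.05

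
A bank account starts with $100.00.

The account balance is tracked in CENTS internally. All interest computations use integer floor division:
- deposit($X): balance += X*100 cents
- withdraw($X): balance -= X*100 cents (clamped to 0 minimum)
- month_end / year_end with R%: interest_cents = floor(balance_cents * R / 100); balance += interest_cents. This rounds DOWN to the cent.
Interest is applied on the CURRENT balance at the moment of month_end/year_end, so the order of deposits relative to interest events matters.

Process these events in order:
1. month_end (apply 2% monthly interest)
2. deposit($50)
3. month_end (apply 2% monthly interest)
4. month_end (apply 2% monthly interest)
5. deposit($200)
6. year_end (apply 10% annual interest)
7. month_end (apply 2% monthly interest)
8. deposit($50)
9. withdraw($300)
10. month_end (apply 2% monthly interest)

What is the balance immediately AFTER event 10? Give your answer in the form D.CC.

Answer: 154.85

Derivation:
After 1 (month_end (apply 2% monthly interest)): balance=$102.00 total_interest=$2.00
After 2 (deposit($50)): balance=$152.00 total_interest=$2.00
After 3 (month_end (apply 2% monthly interest)): balance=$155.04 total_interest=$5.04
After 4 (month_end (apply 2% monthly interest)): balance=$158.14 total_interest=$8.14
After 5 (deposit($200)): balance=$358.14 total_interest=$8.14
After 6 (year_end (apply 10% annual interest)): balance=$393.95 total_interest=$43.95
After 7 (month_end (apply 2% monthly interest)): balance=$401.82 total_interest=$51.82
After 8 (deposit($50)): balance=$451.82 total_interest=$51.82
After 9 (withdraw($300)): balance=$151.82 total_interest=$51.82
After 10 (month_end (apply 2% monthly interest)): balance=$154.85 total_interest=$54.85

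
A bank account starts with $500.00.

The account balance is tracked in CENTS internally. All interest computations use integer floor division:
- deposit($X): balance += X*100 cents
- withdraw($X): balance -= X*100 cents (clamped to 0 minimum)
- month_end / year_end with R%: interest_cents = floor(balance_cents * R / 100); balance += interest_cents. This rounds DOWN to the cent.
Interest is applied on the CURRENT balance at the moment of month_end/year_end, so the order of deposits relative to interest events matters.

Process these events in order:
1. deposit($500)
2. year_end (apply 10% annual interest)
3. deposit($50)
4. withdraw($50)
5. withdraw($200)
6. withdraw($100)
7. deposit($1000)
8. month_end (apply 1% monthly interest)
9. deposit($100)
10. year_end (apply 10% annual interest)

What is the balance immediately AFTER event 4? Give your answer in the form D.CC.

After 1 (deposit($500)): balance=$1000.00 total_interest=$0.00
After 2 (year_end (apply 10% annual interest)): balance=$1100.00 total_interest=$100.00
After 3 (deposit($50)): balance=$1150.00 total_interest=$100.00
After 4 (withdraw($50)): balance=$1100.00 total_interest=$100.00

Answer: 1100.00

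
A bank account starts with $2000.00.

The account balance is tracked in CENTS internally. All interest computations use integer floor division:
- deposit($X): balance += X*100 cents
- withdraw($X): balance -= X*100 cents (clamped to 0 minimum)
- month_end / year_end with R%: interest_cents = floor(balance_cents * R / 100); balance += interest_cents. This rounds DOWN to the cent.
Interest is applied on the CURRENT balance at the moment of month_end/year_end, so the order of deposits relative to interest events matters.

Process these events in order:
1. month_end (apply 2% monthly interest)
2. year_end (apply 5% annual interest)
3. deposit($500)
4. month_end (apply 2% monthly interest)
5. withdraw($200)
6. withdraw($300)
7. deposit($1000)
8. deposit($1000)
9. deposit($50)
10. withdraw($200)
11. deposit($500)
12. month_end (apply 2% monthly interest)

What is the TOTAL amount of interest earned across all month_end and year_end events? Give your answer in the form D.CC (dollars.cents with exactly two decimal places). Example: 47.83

Answer: 285.73

Derivation:
After 1 (month_end (apply 2% monthly interest)): balance=$2040.00 total_interest=$40.00
After 2 (year_end (apply 5% annual interest)): balance=$2142.00 total_interest=$142.00
After 3 (deposit($500)): balance=$2642.00 total_interest=$142.00
After 4 (month_end (apply 2% monthly interest)): balance=$2694.84 total_interest=$194.84
After 5 (withdraw($200)): balance=$2494.84 total_interest=$194.84
After 6 (withdraw($300)): balance=$2194.84 total_interest=$194.84
After 7 (deposit($1000)): balance=$3194.84 total_interest=$194.84
After 8 (deposit($1000)): balance=$4194.84 total_interest=$194.84
After 9 (deposit($50)): balance=$4244.84 total_interest=$194.84
After 10 (withdraw($200)): balance=$4044.84 total_interest=$194.84
After 11 (deposit($500)): balance=$4544.84 total_interest=$194.84
After 12 (month_end (apply 2% monthly interest)): balance=$4635.73 total_interest=$285.73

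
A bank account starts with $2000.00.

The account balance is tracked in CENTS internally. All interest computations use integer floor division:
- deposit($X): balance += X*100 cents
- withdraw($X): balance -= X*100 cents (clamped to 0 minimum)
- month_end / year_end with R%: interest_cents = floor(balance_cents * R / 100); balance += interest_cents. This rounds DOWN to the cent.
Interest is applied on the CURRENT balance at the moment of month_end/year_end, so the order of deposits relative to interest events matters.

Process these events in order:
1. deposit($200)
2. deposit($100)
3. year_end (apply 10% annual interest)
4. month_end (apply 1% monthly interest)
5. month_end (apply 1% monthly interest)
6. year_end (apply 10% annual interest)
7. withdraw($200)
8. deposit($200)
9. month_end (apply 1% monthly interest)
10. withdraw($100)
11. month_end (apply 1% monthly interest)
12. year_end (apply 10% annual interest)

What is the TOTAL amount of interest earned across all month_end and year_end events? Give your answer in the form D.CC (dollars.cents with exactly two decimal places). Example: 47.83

After 1 (deposit($200)): balance=$2200.00 total_interest=$0.00
After 2 (deposit($100)): balance=$2300.00 total_interest=$0.00
After 3 (year_end (apply 10% annual interest)): balance=$2530.00 total_interest=$230.00
After 4 (month_end (apply 1% monthly interest)): balance=$2555.30 total_interest=$255.30
After 5 (month_end (apply 1% monthly interest)): balance=$2580.85 total_interest=$280.85
After 6 (year_end (apply 10% annual interest)): balance=$2838.93 total_interest=$538.93
After 7 (withdraw($200)): balance=$2638.93 total_interest=$538.93
After 8 (deposit($200)): balance=$2838.93 total_interest=$538.93
After 9 (month_end (apply 1% monthly interest)): balance=$2867.31 total_interest=$567.31
After 10 (withdraw($100)): balance=$2767.31 total_interest=$567.31
After 11 (month_end (apply 1% monthly interest)): balance=$2794.98 total_interest=$594.98
After 12 (year_end (apply 10% annual interest)): balance=$3074.47 total_interest=$874.47

Answer: 874.47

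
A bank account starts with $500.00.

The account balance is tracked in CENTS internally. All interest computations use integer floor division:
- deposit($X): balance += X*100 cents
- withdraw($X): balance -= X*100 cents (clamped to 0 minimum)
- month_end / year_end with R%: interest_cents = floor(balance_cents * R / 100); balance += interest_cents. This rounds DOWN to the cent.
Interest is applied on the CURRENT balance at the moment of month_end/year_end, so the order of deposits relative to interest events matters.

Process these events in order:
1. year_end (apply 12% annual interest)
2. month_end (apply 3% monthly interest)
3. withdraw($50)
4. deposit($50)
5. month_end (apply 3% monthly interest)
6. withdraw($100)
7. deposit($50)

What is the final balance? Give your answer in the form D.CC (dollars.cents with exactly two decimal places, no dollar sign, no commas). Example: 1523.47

After 1 (year_end (apply 12% annual interest)): balance=$560.00 total_interest=$60.00
After 2 (month_end (apply 3% monthly interest)): balance=$576.80 total_interest=$76.80
After 3 (withdraw($50)): balance=$526.80 total_interest=$76.80
After 4 (deposit($50)): balance=$576.80 total_interest=$76.80
After 5 (month_end (apply 3% monthly interest)): balance=$594.10 total_interest=$94.10
After 6 (withdraw($100)): balance=$494.10 total_interest=$94.10
After 7 (deposit($50)): balance=$544.10 total_interest=$94.10

Answer: 544.10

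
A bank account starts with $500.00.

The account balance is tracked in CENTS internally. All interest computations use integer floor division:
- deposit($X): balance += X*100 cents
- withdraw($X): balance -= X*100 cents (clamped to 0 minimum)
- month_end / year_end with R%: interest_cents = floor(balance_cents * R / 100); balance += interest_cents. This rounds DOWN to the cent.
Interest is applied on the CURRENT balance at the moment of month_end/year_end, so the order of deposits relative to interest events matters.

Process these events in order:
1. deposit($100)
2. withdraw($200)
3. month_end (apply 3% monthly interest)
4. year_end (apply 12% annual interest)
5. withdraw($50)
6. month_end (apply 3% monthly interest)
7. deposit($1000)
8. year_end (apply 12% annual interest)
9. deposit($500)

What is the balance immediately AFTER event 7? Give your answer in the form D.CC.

Answer: 1423.78

Derivation:
After 1 (deposit($100)): balance=$600.00 total_interest=$0.00
After 2 (withdraw($200)): balance=$400.00 total_interest=$0.00
After 3 (month_end (apply 3% monthly interest)): balance=$412.00 total_interest=$12.00
After 4 (year_end (apply 12% annual interest)): balance=$461.44 total_interest=$61.44
After 5 (withdraw($50)): balance=$411.44 total_interest=$61.44
After 6 (month_end (apply 3% monthly interest)): balance=$423.78 total_interest=$73.78
After 7 (deposit($1000)): balance=$1423.78 total_interest=$73.78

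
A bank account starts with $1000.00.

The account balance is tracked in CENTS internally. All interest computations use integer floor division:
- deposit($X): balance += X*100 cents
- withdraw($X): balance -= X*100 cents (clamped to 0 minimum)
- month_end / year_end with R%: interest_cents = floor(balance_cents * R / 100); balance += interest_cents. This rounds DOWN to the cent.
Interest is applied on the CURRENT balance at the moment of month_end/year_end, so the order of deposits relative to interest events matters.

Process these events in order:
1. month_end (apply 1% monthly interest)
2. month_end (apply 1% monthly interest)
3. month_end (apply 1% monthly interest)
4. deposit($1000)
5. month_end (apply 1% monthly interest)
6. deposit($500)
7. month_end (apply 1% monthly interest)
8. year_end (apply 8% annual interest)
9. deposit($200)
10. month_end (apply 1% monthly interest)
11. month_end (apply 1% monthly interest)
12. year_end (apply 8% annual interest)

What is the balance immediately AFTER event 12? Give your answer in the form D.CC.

Answer: 3285.48

Derivation:
After 1 (month_end (apply 1% monthly interest)): balance=$1010.00 total_interest=$10.00
After 2 (month_end (apply 1% monthly interest)): balance=$1020.10 total_interest=$20.10
After 3 (month_end (apply 1% monthly interest)): balance=$1030.30 total_interest=$30.30
After 4 (deposit($1000)): balance=$2030.30 total_interest=$30.30
After 5 (month_end (apply 1% monthly interest)): balance=$2050.60 total_interest=$50.60
After 6 (deposit($500)): balance=$2550.60 total_interest=$50.60
After 7 (month_end (apply 1% monthly interest)): balance=$2576.10 total_interest=$76.10
After 8 (year_end (apply 8% annual interest)): balance=$2782.18 total_interest=$282.18
After 9 (deposit($200)): balance=$2982.18 total_interest=$282.18
After 10 (month_end (apply 1% monthly interest)): balance=$3012.00 total_interest=$312.00
After 11 (month_end (apply 1% monthly interest)): balance=$3042.12 total_interest=$342.12
After 12 (year_end (apply 8% annual interest)): balance=$3285.48 total_interest=$585.48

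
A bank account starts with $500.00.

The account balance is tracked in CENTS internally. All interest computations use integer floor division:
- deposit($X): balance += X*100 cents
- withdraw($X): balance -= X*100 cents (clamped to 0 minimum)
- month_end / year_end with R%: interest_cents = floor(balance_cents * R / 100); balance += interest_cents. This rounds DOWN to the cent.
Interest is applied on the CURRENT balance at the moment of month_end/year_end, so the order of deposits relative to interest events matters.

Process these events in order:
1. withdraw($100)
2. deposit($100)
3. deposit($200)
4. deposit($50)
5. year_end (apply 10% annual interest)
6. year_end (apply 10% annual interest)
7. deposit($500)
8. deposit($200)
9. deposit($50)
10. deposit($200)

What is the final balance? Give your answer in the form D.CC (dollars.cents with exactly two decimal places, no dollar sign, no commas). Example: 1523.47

After 1 (withdraw($100)): balance=$400.00 total_interest=$0.00
After 2 (deposit($100)): balance=$500.00 total_interest=$0.00
After 3 (deposit($200)): balance=$700.00 total_interest=$0.00
After 4 (deposit($50)): balance=$750.00 total_interest=$0.00
After 5 (year_end (apply 10% annual interest)): balance=$825.00 total_interest=$75.00
After 6 (year_end (apply 10% annual interest)): balance=$907.50 total_interest=$157.50
After 7 (deposit($500)): balance=$1407.50 total_interest=$157.50
After 8 (deposit($200)): balance=$1607.50 total_interest=$157.50
After 9 (deposit($50)): balance=$1657.50 total_interest=$157.50
After 10 (deposit($200)): balance=$1857.50 total_interest=$157.50

Answer: 1857.50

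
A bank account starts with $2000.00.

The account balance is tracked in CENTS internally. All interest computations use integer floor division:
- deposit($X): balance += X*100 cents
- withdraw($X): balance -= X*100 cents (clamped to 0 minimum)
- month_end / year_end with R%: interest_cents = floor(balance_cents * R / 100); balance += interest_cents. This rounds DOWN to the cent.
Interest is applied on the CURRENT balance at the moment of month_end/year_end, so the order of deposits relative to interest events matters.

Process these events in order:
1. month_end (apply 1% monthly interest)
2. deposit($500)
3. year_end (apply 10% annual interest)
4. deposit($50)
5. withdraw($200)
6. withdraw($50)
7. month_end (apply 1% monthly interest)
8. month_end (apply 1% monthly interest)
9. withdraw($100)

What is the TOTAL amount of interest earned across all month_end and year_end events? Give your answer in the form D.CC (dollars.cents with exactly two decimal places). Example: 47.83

Answer: 323.69

Derivation:
After 1 (month_end (apply 1% monthly interest)): balance=$2020.00 total_interest=$20.00
After 2 (deposit($500)): balance=$2520.00 total_interest=$20.00
After 3 (year_end (apply 10% annual interest)): balance=$2772.00 total_interest=$272.00
After 4 (deposit($50)): balance=$2822.00 total_interest=$272.00
After 5 (withdraw($200)): balance=$2622.00 total_interest=$272.00
After 6 (withdraw($50)): balance=$2572.00 total_interest=$272.00
After 7 (month_end (apply 1% monthly interest)): balance=$2597.72 total_interest=$297.72
After 8 (month_end (apply 1% monthly interest)): balance=$2623.69 total_interest=$323.69
After 9 (withdraw($100)): balance=$2523.69 total_interest=$323.69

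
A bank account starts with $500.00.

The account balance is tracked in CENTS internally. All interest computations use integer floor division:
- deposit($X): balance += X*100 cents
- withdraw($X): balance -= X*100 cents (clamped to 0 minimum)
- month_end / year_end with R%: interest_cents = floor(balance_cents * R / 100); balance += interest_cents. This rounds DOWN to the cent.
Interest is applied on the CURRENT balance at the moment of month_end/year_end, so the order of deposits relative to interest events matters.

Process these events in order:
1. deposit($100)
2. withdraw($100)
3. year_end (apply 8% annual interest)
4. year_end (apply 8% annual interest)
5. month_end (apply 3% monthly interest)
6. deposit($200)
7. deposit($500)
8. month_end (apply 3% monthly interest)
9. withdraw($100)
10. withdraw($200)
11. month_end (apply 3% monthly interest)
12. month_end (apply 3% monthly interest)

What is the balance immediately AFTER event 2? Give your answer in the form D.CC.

After 1 (deposit($100)): balance=$600.00 total_interest=$0.00
After 2 (withdraw($100)): balance=$500.00 total_interest=$0.00

Answer: 500.00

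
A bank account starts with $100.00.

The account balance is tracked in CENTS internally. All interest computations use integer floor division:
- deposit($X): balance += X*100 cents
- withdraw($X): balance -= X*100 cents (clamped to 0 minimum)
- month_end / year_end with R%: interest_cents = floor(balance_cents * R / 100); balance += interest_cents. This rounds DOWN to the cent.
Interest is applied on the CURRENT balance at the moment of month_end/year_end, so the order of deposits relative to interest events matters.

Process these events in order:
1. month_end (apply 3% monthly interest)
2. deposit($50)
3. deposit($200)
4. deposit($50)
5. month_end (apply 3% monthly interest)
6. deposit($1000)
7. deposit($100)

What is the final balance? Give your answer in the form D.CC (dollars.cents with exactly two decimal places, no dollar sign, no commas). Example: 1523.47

After 1 (month_end (apply 3% monthly interest)): balance=$103.00 total_interest=$3.00
After 2 (deposit($50)): balance=$153.00 total_interest=$3.00
After 3 (deposit($200)): balance=$353.00 total_interest=$3.00
After 4 (deposit($50)): balance=$403.00 total_interest=$3.00
After 5 (month_end (apply 3% monthly interest)): balance=$415.09 total_interest=$15.09
After 6 (deposit($1000)): balance=$1415.09 total_interest=$15.09
After 7 (deposit($100)): balance=$1515.09 total_interest=$15.09

Answer: 1515.09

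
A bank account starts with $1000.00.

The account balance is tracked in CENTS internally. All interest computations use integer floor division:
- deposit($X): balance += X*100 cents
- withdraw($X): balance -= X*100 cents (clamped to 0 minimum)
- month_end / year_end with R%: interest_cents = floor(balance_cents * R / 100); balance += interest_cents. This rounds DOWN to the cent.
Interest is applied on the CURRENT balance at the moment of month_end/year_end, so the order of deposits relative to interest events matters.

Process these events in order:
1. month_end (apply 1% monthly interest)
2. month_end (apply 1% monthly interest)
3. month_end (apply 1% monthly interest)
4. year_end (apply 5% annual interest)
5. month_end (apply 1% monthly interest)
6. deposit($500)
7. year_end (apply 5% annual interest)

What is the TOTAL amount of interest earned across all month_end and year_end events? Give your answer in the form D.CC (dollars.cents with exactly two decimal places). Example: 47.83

After 1 (month_end (apply 1% monthly interest)): balance=$1010.00 total_interest=$10.00
After 2 (month_end (apply 1% monthly interest)): balance=$1020.10 total_interest=$20.10
After 3 (month_end (apply 1% monthly interest)): balance=$1030.30 total_interest=$30.30
After 4 (year_end (apply 5% annual interest)): balance=$1081.81 total_interest=$81.81
After 5 (month_end (apply 1% monthly interest)): balance=$1092.62 total_interest=$92.62
After 6 (deposit($500)): balance=$1592.62 total_interest=$92.62
After 7 (year_end (apply 5% annual interest)): balance=$1672.25 total_interest=$172.25

Answer: 172.25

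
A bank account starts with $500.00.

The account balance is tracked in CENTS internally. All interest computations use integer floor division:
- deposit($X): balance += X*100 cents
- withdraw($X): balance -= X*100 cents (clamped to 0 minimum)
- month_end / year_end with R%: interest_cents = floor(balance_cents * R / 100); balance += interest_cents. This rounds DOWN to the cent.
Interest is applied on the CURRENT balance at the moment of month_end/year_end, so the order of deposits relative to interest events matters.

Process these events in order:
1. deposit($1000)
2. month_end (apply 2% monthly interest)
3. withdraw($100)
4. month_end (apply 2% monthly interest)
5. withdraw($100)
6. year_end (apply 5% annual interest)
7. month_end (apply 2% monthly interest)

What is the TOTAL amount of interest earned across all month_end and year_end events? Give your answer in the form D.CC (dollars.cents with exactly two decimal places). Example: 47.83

Answer: 155.06

Derivation:
After 1 (deposit($1000)): balance=$1500.00 total_interest=$0.00
After 2 (month_end (apply 2% monthly interest)): balance=$1530.00 total_interest=$30.00
After 3 (withdraw($100)): balance=$1430.00 total_interest=$30.00
After 4 (month_end (apply 2% monthly interest)): balance=$1458.60 total_interest=$58.60
After 5 (withdraw($100)): balance=$1358.60 total_interest=$58.60
After 6 (year_end (apply 5% annual interest)): balance=$1426.53 total_interest=$126.53
After 7 (month_end (apply 2% monthly interest)): balance=$1455.06 total_interest=$155.06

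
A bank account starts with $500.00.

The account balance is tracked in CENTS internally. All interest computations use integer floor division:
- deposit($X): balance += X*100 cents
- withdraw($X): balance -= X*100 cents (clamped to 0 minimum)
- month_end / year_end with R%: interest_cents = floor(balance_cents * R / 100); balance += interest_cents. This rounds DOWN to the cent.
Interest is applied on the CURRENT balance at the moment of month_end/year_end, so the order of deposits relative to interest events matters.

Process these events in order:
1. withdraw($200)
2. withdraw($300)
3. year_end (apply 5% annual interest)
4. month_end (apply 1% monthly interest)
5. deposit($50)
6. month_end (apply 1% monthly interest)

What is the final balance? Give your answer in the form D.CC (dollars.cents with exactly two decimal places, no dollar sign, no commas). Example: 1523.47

Answer: 50.50

Derivation:
After 1 (withdraw($200)): balance=$300.00 total_interest=$0.00
After 2 (withdraw($300)): balance=$0.00 total_interest=$0.00
After 3 (year_end (apply 5% annual interest)): balance=$0.00 total_interest=$0.00
After 4 (month_end (apply 1% monthly interest)): balance=$0.00 total_interest=$0.00
After 5 (deposit($50)): balance=$50.00 total_interest=$0.00
After 6 (month_end (apply 1% monthly interest)): balance=$50.50 total_interest=$0.50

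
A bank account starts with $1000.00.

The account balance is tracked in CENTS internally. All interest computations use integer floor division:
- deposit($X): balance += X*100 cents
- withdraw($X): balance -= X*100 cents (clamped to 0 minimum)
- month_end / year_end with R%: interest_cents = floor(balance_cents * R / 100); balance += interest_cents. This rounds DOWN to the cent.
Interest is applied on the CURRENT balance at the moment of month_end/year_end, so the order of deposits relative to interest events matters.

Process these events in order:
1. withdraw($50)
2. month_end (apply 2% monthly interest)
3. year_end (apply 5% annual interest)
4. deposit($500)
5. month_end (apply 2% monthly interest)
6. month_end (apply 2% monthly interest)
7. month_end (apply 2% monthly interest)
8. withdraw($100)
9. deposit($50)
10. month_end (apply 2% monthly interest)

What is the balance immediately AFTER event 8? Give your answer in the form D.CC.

Answer: 1510.31

Derivation:
After 1 (withdraw($50)): balance=$950.00 total_interest=$0.00
After 2 (month_end (apply 2% monthly interest)): balance=$969.00 total_interest=$19.00
After 3 (year_end (apply 5% annual interest)): balance=$1017.45 total_interest=$67.45
After 4 (deposit($500)): balance=$1517.45 total_interest=$67.45
After 5 (month_end (apply 2% monthly interest)): balance=$1547.79 total_interest=$97.79
After 6 (month_end (apply 2% monthly interest)): balance=$1578.74 total_interest=$128.74
After 7 (month_end (apply 2% monthly interest)): balance=$1610.31 total_interest=$160.31
After 8 (withdraw($100)): balance=$1510.31 total_interest=$160.31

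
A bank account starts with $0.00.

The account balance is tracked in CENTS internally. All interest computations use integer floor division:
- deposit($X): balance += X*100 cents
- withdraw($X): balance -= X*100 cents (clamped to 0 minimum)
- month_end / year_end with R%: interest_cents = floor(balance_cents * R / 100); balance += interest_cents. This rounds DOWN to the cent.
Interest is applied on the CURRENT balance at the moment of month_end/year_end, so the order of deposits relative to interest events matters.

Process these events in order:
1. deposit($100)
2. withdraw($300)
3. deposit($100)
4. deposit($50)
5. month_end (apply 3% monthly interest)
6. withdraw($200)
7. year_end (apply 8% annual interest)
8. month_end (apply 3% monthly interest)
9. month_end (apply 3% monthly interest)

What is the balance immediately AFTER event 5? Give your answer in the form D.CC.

After 1 (deposit($100)): balance=$100.00 total_interest=$0.00
After 2 (withdraw($300)): balance=$0.00 total_interest=$0.00
After 3 (deposit($100)): balance=$100.00 total_interest=$0.00
After 4 (deposit($50)): balance=$150.00 total_interest=$0.00
After 5 (month_end (apply 3% monthly interest)): balance=$154.50 total_interest=$4.50

Answer: 154.50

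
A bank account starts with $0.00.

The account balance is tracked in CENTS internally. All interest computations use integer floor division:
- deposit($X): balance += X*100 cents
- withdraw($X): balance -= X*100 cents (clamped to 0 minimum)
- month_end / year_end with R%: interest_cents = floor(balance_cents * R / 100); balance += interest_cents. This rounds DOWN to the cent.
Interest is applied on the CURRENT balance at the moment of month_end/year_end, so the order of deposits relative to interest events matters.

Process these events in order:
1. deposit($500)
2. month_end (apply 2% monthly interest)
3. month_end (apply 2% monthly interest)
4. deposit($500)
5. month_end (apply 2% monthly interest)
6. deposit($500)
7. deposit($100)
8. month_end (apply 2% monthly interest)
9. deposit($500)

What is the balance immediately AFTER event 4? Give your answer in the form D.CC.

Answer: 1020.20

Derivation:
After 1 (deposit($500)): balance=$500.00 total_interest=$0.00
After 2 (month_end (apply 2% monthly interest)): balance=$510.00 total_interest=$10.00
After 3 (month_end (apply 2% monthly interest)): balance=$520.20 total_interest=$20.20
After 4 (deposit($500)): balance=$1020.20 total_interest=$20.20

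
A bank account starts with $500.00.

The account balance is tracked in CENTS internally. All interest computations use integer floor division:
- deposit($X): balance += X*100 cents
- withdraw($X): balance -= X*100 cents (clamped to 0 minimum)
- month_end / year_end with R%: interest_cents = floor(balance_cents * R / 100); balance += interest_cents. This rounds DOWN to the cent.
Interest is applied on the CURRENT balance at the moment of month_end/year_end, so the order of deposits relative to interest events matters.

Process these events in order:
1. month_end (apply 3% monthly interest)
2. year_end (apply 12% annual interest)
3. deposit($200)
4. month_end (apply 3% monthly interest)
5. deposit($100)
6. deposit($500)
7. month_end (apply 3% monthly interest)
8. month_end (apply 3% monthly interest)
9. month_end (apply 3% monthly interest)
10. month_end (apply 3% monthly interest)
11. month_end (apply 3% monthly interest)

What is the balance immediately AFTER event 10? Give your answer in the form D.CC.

After 1 (month_end (apply 3% monthly interest)): balance=$515.00 total_interest=$15.00
After 2 (year_end (apply 12% annual interest)): balance=$576.80 total_interest=$76.80
After 3 (deposit($200)): balance=$776.80 total_interest=$76.80
After 4 (month_end (apply 3% monthly interest)): balance=$800.10 total_interest=$100.10
After 5 (deposit($100)): balance=$900.10 total_interest=$100.10
After 6 (deposit($500)): balance=$1400.10 total_interest=$100.10
After 7 (month_end (apply 3% monthly interest)): balance=$1442.10 total_interest=$142.10
After 8 (month_end (apply 3% monthly interest)): balance=$1485.36 total_interest=$185.36
After 9 (month_end (apply 3% monthly interest)): balance=$1529.92 total_interest=$229.92
After 10 (month_end (apply 3% monthly interest)): balance=$1575.81 total_interest=$275.81

Answer: 1575.81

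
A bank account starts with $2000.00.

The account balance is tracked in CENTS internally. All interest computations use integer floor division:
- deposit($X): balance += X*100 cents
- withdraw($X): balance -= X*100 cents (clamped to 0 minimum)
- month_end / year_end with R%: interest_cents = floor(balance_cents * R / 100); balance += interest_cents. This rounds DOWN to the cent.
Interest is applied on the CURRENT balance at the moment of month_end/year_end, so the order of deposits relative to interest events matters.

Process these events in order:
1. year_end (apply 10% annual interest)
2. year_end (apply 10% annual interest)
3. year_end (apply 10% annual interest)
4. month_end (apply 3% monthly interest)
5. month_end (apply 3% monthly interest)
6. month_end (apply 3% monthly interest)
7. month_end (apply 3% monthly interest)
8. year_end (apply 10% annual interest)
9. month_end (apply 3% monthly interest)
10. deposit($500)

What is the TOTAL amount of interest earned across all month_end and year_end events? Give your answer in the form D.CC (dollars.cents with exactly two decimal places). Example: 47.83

Answer: 1394.56

Derivation:
After 1 (year_end (apply 10% annual interest)): balance=$2200.00 total_interest=$200.00
After 2 (year_end (apply 10% annual interest)): balance=$2420.00 total_interest=$420.00
After 3 (year_end (apply 10% annual interest)): balance=$2662.00 total_interest=$662.00
After 4 (month_end (apply 3% monthly interest)): balance=$2741.86 total_interest=$741.86
After 5 (month_end (apply 3% monthly interest)): balance=$2824.11 total_interest=$824.11
After 6 (month_end (apply 3% monthly interest)): balance=$2908.83 total_interest=$908.83
After 7 (month_end (apply 3% monthly interest)): balance=$2996.09 total_interest=$996.09
After 8 (year_end (apply 10% annual interest)): balance=$3295.69 total_interest=$1295.69
After 9 (month_end (apply 3% monthly interest)): balance=$3394.56 total_interest=$1394.56
After 10 (deposit($500)): balance=$3894.56 total_interest=$1394.56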